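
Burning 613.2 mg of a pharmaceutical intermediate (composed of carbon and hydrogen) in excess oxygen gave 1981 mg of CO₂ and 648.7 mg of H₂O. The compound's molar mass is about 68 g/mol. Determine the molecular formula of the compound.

mol C = 1.981 g CO₂ ÷ 44.009 g/mol = 0.045014 mol
mol H = 2 × 0.6487 g H₂O ÷ 18.015 g/mol = 0.072018 mol
Divide by the smallest (0.045014 mol): C 1.000, H 1.600
Multiplying each by 5 gives whole numbers: C 5.00, H 8.00
Empirical formula: C5H8
Empirical-formula mass = 68.12 g/mol; 68 ÷ 68.12 ≈ 1, so the molecular formula is C5H8.

C5H8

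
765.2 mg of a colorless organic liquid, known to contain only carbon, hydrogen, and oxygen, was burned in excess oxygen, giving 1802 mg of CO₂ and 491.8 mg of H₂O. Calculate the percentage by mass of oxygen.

mol C = 1.802 g CO₂ ÷ 44.009 g/mol = 0.040946 mol
mol H = 2 × 0.4918 g H₂O ÷ 18.015 g/mol = 0.054599 mol
mass O = 0.7652 − (0.49180 + 0.055036) = 0.21836 g → mol O = 0.21836 ÷ 15.999 = 0.013648 mol
mass % O = 0.21836 g ÷ 0.7652 g × 100%

28.54%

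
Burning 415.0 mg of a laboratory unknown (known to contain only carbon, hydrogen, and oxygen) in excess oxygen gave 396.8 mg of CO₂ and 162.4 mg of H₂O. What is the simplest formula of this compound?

mol C = 0.3968 g CO₂ ÷ 44.009 g/mol = 0.0090163 mol
mol H = 2 × 0.1624 g H₂O ÷ 18.015 g/mol = 0.018029 mol
mass O = 0.4150 − (0.10830 + 0.018174) = 0.28853 g → mol O = 0.28853 ÷ 15.999 = 0.018034 mol
Divide by the smallest (0.0090163 mol): C 1.000, H 2.000, O 2.000

CH2O2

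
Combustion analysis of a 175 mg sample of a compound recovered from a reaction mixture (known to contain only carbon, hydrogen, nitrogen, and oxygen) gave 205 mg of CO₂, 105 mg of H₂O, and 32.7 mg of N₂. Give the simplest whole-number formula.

mol C = 0.205 g CO₂ ÷ 44.009 g/mol = 0.004658 mol
mol H = 2 × 0.105 g H₂O ÷ 18.015 g/mol = 0.01166 mol
mol N = 2 × 0.0327 g N₂ ÷ 28.014 g/mol = 0.002335 mol
mass O = 0.175 − (0.05595 + 0.01175 + 0.03270) = 0.07460 g → mol O = 0.07460 ÷ 15.999 = 0.004663 mol
Divide by the smallest (0.002335 mol): C 1.995, H 4.993, N 1.000, O 1.997

C2H5NO2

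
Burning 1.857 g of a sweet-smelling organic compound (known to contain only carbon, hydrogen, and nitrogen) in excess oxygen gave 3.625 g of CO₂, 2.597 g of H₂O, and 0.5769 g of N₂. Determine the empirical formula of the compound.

mol C = 3.625 g CO₂ ÷ 44.009 g/mol = 0.082370 mol
mol H = 2 × 2.597 g H₂O ÷ 18.015 g/mol = 0.28832 mol
mol N = 2 × 0.5769 g N₂ ÷ 28.014 g/mol = 0.041187 mol
Divide by the smallest (0.041187 mol): C 2.000, H 7.000, N 1.000

C2H7N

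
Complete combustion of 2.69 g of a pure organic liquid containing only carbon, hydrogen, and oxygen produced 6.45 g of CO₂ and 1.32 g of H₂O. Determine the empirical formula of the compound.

C3H3O

mol C = 6.45 g CO₂ ÷ 44.009 g/mol = 0.1466 mol
mol H = 2 × 1.32 g H₂O ÷ 18.015 g/mol = 0.1465 mol
mass O = 2.69 − (1.760 + 0.1477) = 0.7819 g → mol O = 0.7819 ÷ 15.999 = 0.04887 mol
Divide by the smallest (0.04887 mol): C 2.999, H 2.998, O 1.000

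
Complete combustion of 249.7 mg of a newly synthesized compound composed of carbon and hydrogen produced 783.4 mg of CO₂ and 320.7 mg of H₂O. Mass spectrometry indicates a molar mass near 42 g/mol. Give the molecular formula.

C3H6

mol C = 0.7834 g CO₂ ÷ 44.009 g/mol = 0.017801 mol
mol H = 2 × 0.3207 g H₂O ÷ 18.015 g/mol = 0.035604 mol
Divide by the smallest (0.017801 mol): C 1.000, H 2.000
Empirical formula: CH2
Empirical-formula mass = 14.03 g/mol; 42 ÷ 14.03 ≈ 3, so the molecular formula is C3H6.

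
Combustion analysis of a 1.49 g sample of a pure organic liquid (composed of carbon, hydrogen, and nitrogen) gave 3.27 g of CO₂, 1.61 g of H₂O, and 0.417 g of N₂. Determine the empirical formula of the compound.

C5H12N2

mol C = 3.27 g CO₂ ÷ 44.009 g/mol = 0.07430 mol
mol H = 2 × 1.61 g H₂O ÷ 18.015 g/mol = 0.1787 mol
mol N = 2 × 0.417 g N₂ ÷ 28.014 g/mol = 0.02977 mol
Divide by the smallest (0.02977 mol): C 2.496, H 6.004, N 1.000
Multiplying each by 2 gives whole numbers: C 4.99, H 12.01, N 2.00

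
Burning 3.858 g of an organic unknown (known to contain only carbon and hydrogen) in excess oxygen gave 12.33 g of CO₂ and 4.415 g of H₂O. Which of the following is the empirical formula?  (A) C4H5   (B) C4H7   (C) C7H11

mol C = 12.33 g CO₂ ÷ 44.009 g/mol = 0.28017 mol
mol H = 2 × 4.415 g H₂O ÷ 18.015 g/mol = 0.49015 mol
Divide by the smallest (0.28017 mol): C 1.000, H 1.749
Multiplying each by 4 gives whole numbers: C 4.00, H 7.00

(B) C4H7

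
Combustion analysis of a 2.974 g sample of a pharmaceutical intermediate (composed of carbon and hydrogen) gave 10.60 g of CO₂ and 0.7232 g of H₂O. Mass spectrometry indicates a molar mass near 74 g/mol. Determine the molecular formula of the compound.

mol C = 10.60 g CO₂ ÷ 44.009 g/mol = 0.24086 mol
mol H = 2 × 0.7232 g H₂O ÷ 18.015 g/mol = 0.080289 mol
Divide by the smallest (0.080289 mol): C 3.000, H 1.000
Empirical formula: C3H
Empirical-formula mass = 37.04 g/mol; 74 ÷ 37.04 ≈ 2, so the molecular formula is C6H2.

C6H2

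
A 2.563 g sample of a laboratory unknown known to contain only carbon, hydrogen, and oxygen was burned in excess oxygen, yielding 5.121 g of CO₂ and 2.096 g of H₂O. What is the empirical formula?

mol C = 5.121 g CO₂ ÷ 44.009 g/mol = 0.11636 mol
mol H = 2 × 2.096 g H₂O ÷ 18.015 g/mol = 0.23269 mol
mass O = 2.563 − (1.3976 + 0.23456) = 0.93081 g → mol O = 0.93081 ÷ 15.999 = 0.058179 mol
Divide by the smallest (0.058179 mol): C 2.000, H 4.000, O 1.000

C2H4O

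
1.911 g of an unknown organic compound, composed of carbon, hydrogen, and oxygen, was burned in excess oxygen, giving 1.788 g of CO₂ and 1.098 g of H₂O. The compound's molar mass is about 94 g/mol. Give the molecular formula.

C2H6O4

mol C = 1.788 g CO₂ ÷ 44.009 g/mol = 0.040628 mol
mol H = 2 × 1.098 g H₂O ÷ 18.015 g/mol = 0.12190 mol
mass O = 1.911 − (0.48798 + 0.12287) = 1.3001 g → mol O = 1.3001 ÷ 15.999 = 0.081264 mol
Divide by the smallest (0.040628 mol): C 1.000, H 3.000, O 2.000
Empirical formula: CH3O2
Empirical-formula mass = 47.03 g/mol; 94 ÷ 47.03 ≈ 2, so the molecular formula is C2H6O4.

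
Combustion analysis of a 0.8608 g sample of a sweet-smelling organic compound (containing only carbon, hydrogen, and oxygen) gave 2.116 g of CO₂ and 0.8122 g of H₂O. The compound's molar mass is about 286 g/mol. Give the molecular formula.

C16H30O4

mol C = 2.116 g CO₂ ÷ 44.009 g/mol = 0.048081 mol
mol H = 2 × 0.8122 g H₂O ÷ 18.015 g/mol = 0.090169 mol
mass O = 0.8608 − (0.57750 + 0.090891) = 0.19241 g → mol O = 0.19241 ÷ 15.999 = 0.012026 mol
Divide by the smallest (0.012026 mol): C 3.998, H 7.498, O 1.000
Multiplying each by 2 gives whole numbers: C 8.00, H 15.00, O 2.00
Empirical formula: C8H15O2
Empirical-formula mass = 143.21 g/mol; 286 ÷ 143.21 ≈ 2, so the molecular formula is C16H30O4.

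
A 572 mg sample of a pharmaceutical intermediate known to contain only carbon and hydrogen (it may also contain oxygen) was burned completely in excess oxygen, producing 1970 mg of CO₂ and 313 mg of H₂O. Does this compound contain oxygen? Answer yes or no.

no

mol C = 1.97 g CO₂ ÷ 44.009 g/mol = 0.04476 mol
mol H = 2 × 0.313 g H₂O ÷ 18.015 g/mol = 0.03475 mol
C and H together account for 0.5727 g — essentially the entire 0.572 g sample — so the compound contains no oxygen.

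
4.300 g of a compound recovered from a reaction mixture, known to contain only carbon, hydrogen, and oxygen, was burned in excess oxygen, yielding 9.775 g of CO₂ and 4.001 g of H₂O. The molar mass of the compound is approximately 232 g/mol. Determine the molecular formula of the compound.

mol C = 9.775 g CO₂ ÷ 44.009 g/mol = 0.22211 mol
mol H = 2 × 4.001 g H₂O ÷ 18.015 g/mol = 0.44419 mol
mass O = 4.300 − (2.6678 + 0.44774) = 1.1845 g → mol O = 1.1845 ÷ 15.999 = 0.074033 mol
Divide by the smallest (0.074033 mol): C 3.000, H 6.000, O 1.000
Empirical formula: C3H6O
Empirical-formula mass = 58.08 g/mol; 232 ÷ 58.08 ≈ 4, so the molecular formula is C12H24O4.

C12H24O4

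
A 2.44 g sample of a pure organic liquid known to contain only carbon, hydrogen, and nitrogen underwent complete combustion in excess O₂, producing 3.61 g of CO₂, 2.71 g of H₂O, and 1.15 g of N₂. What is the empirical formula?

C3H11N3

mol C = 3.61 g CO₂ ÷ 44.009 g/mol = 0.08203 mol
mol H = 2 × 2.71 g H₂O ÷ 18.015 g/mol = 0.3009 mol
mol N = 2 × 1.15 g N₂ ÷ 28.014 g/mol = 0.08210 mol
Divide by the smallest (0.08203 mol): C 1.000, H 3.668, N 1.001
Multiplying each by 3 gives whole numbers: C 3.00, H 11.00, N 3.00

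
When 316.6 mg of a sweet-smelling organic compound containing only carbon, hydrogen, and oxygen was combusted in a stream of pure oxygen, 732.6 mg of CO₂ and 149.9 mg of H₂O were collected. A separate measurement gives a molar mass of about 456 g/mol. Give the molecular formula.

mol C = 0.7326 g CO₂ ÷ 44.009 g/mol = 0.016647 mol
mol H = 2 × 0.1499 g H₂O ÷ 18.015 g/mol = 0.016642 mol
mass O = 0.3166 − (0.19994 + 0.016775) = 0.099883 g → mol O = 0.099883 ÷ 15.999 = 0.0062431 mol
Divide by the smallest (0.0062431 mol): C 2.666, H 2.666, O 1.000
Multiplying each by 3 gives whole numbers: C 8.00, H 8.00, O 3.00
Empirical formula: C8H8O3
Empirical-formula mass = 152.15 g/mol; 456 ÷ 152.15 ≈ 3, so the molecular formula is C24H24O9.

C24H24O9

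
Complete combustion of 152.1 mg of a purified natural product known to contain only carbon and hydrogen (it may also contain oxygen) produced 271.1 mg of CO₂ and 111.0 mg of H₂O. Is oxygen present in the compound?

yes

mol C = 0.2711 g CO₂ ÷ 44.009 g/mol = 0.0061601 mol
mol H = 2 × 0.1110 g H₂O ÷ 18.015 g/mol = 0.012323 mol
C and H account for only 0.086411 g of the 0.1521 g sample; the remaining 0.065689 g must be oxygen.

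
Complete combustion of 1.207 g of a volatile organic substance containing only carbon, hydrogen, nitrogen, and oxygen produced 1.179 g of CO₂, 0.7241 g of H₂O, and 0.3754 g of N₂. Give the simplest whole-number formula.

CH3NO

mol C = 1.179 g CO₂ ÷ 44.009 g/mol = 0.026790 mol
mol H = 2 × 0.7241 g H₂O ÷ 18.015 g/mol = 0.080389 mol
mol N = 2 × 0.3754 g N₂ ÷ 28.014 g/mol = 0.026801 mol
mass O = 1.207 − (0.32177 + 0.081032 + 0.37540) = 0.42879 g → mol O = 0.42879 ÷ 15.999 = 0.026801 mol
Divide by the smallest (0.026790 mol): C 1.000, H 3.001, N 1.000, O 1.000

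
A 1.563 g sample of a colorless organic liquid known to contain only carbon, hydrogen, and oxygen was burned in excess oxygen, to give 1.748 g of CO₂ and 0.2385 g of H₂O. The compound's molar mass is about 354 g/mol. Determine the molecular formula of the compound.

C9H6O15

mol C = 1.748 g CO₂ ÷ 44.009 g/mol = 0.039719 mol
mol H = 2 × 0.2385 g H₂O ÷ 18.015 g/mol = 0.026478 mol
mass O = 1.563 − (0.47707 + 0.026690) = 1.0592 g → mol O = 1.0592 ÷ 15.999 = 0.066207 mol
Divide by the smallest (0.026478 mol): C 1.500, H 1.000, O 2.500
Multiplying each by 2 gives whole numbers: C 3.00, H 2.00, O 5.00
Empirical formula: C3H2O5
Empirical-formula mass = 118.04 g/mol; 354 ÷ 118.04 ≈ 3, so the molecular formula is C9H6O15.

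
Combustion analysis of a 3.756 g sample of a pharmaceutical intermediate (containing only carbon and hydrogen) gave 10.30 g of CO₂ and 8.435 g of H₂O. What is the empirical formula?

mol C = 10.30 g CO₂ ÷ 44.009 g/mol = 0.23404 mol
mol H = 2 × 8.435 g H₂O ÷ 18.015 g/mol = 0.93644 mol
Divide by the smallest (0.23404 mol): C 1.000, H 4.001

CH4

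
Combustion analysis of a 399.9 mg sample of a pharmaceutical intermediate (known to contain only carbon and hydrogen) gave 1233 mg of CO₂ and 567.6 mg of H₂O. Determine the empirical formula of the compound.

mol C = 1.233 g CO₂ ÷ 44.009 g/mol = 0.028017 mol
mol H = 2 × 0.5676 g H₂O ÷ 18.015 g/mol = 0.063014 mol
Divide by the smallest (0.028017 mol): C 1.000, H 2.249
Multiplying each by 4 gives whole numbers: C 4.00, H 9.00

C4H9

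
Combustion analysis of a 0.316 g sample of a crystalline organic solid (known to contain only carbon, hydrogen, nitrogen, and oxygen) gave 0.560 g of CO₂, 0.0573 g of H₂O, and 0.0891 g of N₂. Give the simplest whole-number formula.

mol C = 0.560 g CO₂ ÷ 44.009 g/mol = 0.01272 mol
mol H = 2 × 0.0573 g H₂O ÷ 18.015 g/mol = 0.006361 mol
mol N = 2 × 0.0891 g N₂ ÷ 28.014 g/mol = 0.006361 mol
mass O = 0.316 − (0.1528 + 0.006412 + 0.08910) = 0.06765 g → mol O = 0.06765 ÷ 15.999 = 0.004228 mol
Divide by the smallest (0.004228 mol): C 3.009, H 1.504, N 1.504, O 1.000
Multiplying each by 2 gives whole numbers: C 6.02, H 3.01, N 3.01, O 2.00

C6H3N3O2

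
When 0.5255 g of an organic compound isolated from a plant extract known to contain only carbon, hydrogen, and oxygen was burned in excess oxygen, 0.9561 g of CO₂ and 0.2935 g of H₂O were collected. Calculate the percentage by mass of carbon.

mol C = 0.9561 g CO₂ ÷ 44.009 g/mol = 0.021725 mol
mol H = 2 × 0.2935 g H₂O ÷ 18.015 g/mol = 0.032584 mol
mass O = 0.5255 − (0.26094 + 0.032845) = 0.23172 g → mol O = 0.23172 ÷ 15.999 = 0.014483 mol
mass % C = 0.26094 g ÷ 0.5255 g × 100%

49.66%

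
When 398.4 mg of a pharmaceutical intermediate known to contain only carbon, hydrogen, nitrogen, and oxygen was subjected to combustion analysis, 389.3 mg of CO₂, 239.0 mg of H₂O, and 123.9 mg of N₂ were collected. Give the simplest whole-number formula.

mol C = 0.3893 g CO₂ ÷ 44.009 g/mol = 0.0088459 mol
mol H = 2 × 0.2390 g H₂O ÷ 18.015 g/mol = 0.026533 mol
mol N = 2 × 0.1239 g N₂ ÷ 28.014 g/mol = 0.0088456 mol
mass O = 0.3984 − (0.10625 + 0.026746 + 0.12390) = 0.14151 g → mol O = 0.14151 ÷ 15.999 = 0.0088447 mol
Divide by the smallest (0.0088447 mol): C 1.000, H 3.000, N 1.000, O 1.000

CH3NO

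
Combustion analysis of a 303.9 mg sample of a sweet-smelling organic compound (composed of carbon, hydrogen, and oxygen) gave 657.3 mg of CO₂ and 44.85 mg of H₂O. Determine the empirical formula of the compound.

C6H2O3

mol C = 0.6573 g CO₂ ÷ 44.009 g/mol = 0.014936 mol
mol H = 2 × 0.04485 g H₂O ÷ 18.015 g/mol = 0.0049792 mol
mass O = 0.3039 − (0.17939 + 0.0050190) = 0.11949 g → mol O = 0.11949 ÷ 15.999 = 0.0074686 mol
Divide by the smallest (0.0049792 mol): C 3.000, H 1.000, O 1.500
Multiplying each by 2 gives whole numbers: C 6.00, H 2.00, O 3.00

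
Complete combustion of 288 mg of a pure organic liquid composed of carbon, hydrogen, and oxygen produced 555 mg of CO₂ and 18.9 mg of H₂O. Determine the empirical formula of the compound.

mol C = 0.555 g CO₂ ÷ 44.009 g/mol = 0.01261 mol
mol H = 2 × 0.0189 g H₂O ÷ 18.015 g/mol = 0.002098 mol
mass O = 0.288 − (0.1515 + 0.002115) = 0.1344 g → mol O = 0.1344 ÷ 15.999 = 0.008401 mol
Divide by the smallest (0.002098 mol): C 6.010, H 1.000, O 4.004

C6HO4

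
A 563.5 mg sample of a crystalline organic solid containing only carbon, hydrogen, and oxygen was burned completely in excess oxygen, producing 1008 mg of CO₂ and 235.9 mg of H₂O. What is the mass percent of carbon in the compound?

48.82%

mol C = 1.008 g CO₂ ÷ 44.009 g/mol = 0.022904 mol
mol H = 2 × 0.2359 g H₂O ÷ 18.015 g/mol = 0.026189 mol
mass O = 0.5635 − (0.27510 + 0.026399) = 0.26200 g → mol O = 0.26200 ÷ 15.999 = 0.016376 mol
mass % C = 0.27510 g ÷ 0.5635 g × 100%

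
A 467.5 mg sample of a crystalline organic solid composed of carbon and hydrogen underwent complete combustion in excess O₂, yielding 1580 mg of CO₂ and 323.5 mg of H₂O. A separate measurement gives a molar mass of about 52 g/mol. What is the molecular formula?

C4H4

mol C = 1.580 g CO₂ ÷ 44.009 g/mol = 0.035902 mol
mol H = 2 × 0.3235 g H₂O ÷ 18.015 g/mol = 0.035915 mol
Divide by the smallest (0.035902 mol): C 1.000, H 1.000
Empirical formula: CH
Empirical-formula mass = 13.02 g/mol; 52 ÷ 13.02 ≈ 4, so the molecular formula is C4H4.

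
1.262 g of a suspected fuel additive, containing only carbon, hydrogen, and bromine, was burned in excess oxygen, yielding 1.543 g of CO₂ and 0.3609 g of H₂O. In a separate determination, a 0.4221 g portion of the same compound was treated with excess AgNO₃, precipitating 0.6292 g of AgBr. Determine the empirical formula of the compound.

mol C = 1.543 g CO₂ ÷ 44.009 g/mol = 0.035061 mol
mol H = 2 × 0.3609 g H₂O ÷ 18.015 g/mol = 0.040067 mol
From the AgBr data: mol Br per gram of compound = (0.6292 ÷ 187.772) ÷ 0.4221 = 0.0079386 mol/g, so in the 1.262 g combustion sample mol Br = 0.010018 mol
Divide by the smallest (0.010018 mol): C 3.500, H 3.999, Br 1.000
Multiplying each by 2 gives whole numbers: C 7.00, H 8.00, Br 2.00

C7H8Br2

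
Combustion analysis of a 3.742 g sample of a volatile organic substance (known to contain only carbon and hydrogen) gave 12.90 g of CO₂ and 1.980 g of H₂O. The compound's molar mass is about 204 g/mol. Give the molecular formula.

C16H12

mol C = 12.90 g CO₂ ÷ 44.009 g/mol = 0.29312 mol
mol H = 2 × 1.980 g H₂O ÷ 18.015 g/mol = 0.21982 mol
Divide by the smallest (0.21982 mol): C 1.333, H 1.000
Multiplying each by 3 gives whole numbers: C 4.00, H 3.00
Empirical formula: C4H3
Empirical-formula mass = 51.07 g/mol; 204 ÷ 51.07 ≈ 4, so the molecular formula is C16H12.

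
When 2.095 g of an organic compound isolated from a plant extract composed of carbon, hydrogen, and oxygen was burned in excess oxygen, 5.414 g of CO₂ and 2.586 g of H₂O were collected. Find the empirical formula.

C6H14O

mol C = 5.414 g CO₂ ÷ 44.009 g/mol = 0.12302 mol
mol H = 2 × 2.586 g H₂O ÷ 18.015 g/mol = 0.28709 mol
mass O = 2.095 − (1.4776 + 0.28939) = 0.32801 g → mol O = 0.32801 ÷ 15.999 = 0.020502 mol
Divide by the smallest (0.020502 mol): C 6.000, H 14.003, O 1.000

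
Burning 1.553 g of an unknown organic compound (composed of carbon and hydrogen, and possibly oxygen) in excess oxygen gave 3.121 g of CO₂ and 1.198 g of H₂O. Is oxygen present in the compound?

mol C = 3.121 g CO₂ ÷ 44.009 g/mol = 0.070917 mol
mol H = 2 × 1.198 g H₂O ÷ 18.015 g/mol = 0.13300 mol
C and H account for only 0.98585 g of the 1.553 g sample; the remaining 0.56715 g must be oxygen.

yes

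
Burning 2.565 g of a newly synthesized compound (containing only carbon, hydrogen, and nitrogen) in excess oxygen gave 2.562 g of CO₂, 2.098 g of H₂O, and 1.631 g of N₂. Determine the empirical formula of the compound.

mol C = 2.562 g CO₂ ÷ 44.009 g/mol = 0.058215 mol
mol H = 2 × 2.098 g H₂O ÷ 18.015 g/mol = 0.23292 mol
mol N = 2 × 1.631 g N₂ ÷ 28.014 g/mol = 0.11644 mol
Divide by the smallest (0.058215 mol): C 1.000, H 4.001, N 2.000

CH4N2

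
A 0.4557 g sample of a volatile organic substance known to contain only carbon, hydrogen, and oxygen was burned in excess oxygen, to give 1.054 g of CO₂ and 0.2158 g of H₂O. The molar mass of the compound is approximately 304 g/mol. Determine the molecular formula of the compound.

mol C = 1.054 g CO₂ ÷ 44.009 g/mol = 0.023950 mol
mol H = 2 × 0.2158 g H₂O ÷ 18.015 g/mol = 0.023958 mol
mass O = 0.4557 − (0.28766 + 0.024149) = 0.14389 g → mol O = 0.14389 ÷ 15.999 = 0.0089938 mol
Divide by the smallest (0.0089938 mol): C 2.663, H 2.664, O 1.000
Multiplying each by 3 gives whole numbers: C 7.99, H 7.99, O 3.00
Empirical formula: C8H8O3
Empirical-formula mass = 152.15 g/mol; 304 ÷ 152.15 ≈ 2, so the molecular formula is C16H16O6.

C16H16O6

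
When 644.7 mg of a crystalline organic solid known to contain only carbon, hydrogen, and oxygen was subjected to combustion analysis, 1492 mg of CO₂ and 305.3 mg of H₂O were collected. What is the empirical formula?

mol C = 1.492 g CO₂ ÷ 44.009 g/mol = 0.033902 mol
mol H = 2 × 0.3053 g H₂O ÷ 18.015 g/mol = 0.033894 mol
mass O = 0.6447 − (0.40720 + 0.034165) = 0.20334 g → mol O = 0.20334 ÷ 15.999 = 0.012709 mol
Divide by the smallest (0.012709 mol): C 2.668, H 2.667, O 1.000
Multiplying each by 3 gives whole numbers: C 8.00, H 8.00, O 3.00

C8H8O3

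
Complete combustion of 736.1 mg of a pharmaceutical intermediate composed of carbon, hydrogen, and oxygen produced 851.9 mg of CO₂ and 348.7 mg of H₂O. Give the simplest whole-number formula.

mol C = 0.8519 g CO₂ ÷ 44.009 g/mol = 0.019357 mol
mol H = 2 × 0.3487 g H₂O ÷ 18.015 g/mol = 0.038712 mol
mass O = 0.7361 − (0.23250 + 0.039022) = 0.46458 g → mol O = 0.46458 ÷ 15.999 = 0.029038 mol
Divide by the smallest (0.019357 mol): C 1.000, H 2.000, O 1.500
Multiplying each by 2 gives whole numbers: C 2.00, H 4.00, O 3.00

C2H4O3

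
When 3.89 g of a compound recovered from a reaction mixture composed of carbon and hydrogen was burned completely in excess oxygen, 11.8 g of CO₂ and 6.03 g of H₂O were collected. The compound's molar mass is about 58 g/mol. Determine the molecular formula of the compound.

mol C = 11.8 g CO₂ ÷ 44.009 g/mol = 0.2681 mol
mol H = 2 × 6.03 g H₂O ÷ 18.015 g/mol = 0.6694 mol
Divide by the smallest (0.2681 mol): C 1.000, H 2.497
Multiplying each by 2 gives whole numbers: C 2.00, H 4.99
Empirical formula: C2H5
Empirical-formula mass = 29.06 g/mol; 58 ÷ 29.06 ≈ 2, so the molecular formula is C4H10.

C4H10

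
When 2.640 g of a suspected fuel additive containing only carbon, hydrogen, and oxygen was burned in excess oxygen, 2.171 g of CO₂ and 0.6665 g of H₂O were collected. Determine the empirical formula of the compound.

mol C = 2.171 g CO₂ ÷ 44.009 g/mol = 0.049331 mol
mol H = 2 × 0.6665 g H₂O ÷ 18.015 g/mol = 0.073994 mol
mass O = 2.640 − (0.59251 + 0.074586) = 1.9729 g → mol O = 1.9729 ÷ 15.999 = 0.12331 mol
Divide by the smallest (0.049331 mol): C 1.000, H 1.500, O 2.500
Multiplying each by 2 gives whole numbers: C 2.00, H 3.00, O 5.00

C2H3O5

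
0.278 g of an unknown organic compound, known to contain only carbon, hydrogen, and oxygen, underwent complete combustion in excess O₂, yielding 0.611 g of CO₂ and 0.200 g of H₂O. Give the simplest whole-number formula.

mol C = 0.611 g CO₂ ÷ 44.009 g/mol = 0.01388 mol
mol H = 2 × 0.200 g H₂O ÷ 18.015 g/mol = 0.02220 mol
mass O = 0.278 − (0.1668 + 0.02238) = 0.08886 g → mol O = 0.08886 ÷ 15.999 = 0.005554 mol
Divide by the smallest (0.005554 mol): C 2.500, H 3.998, O 1.000
Multiplying each by 2 gives whole numbers: C 5.00, H 8.00, O 2.00

C5H8O2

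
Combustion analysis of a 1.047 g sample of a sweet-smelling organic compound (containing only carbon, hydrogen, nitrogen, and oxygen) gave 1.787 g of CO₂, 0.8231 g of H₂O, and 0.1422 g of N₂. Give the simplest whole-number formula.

C4H9NO2

mol C = 1.787 g CO₂ ÷ 44.009 g/mol = 0.040605 mol
mol H = 2 × 0.8231 g H₂O ÷ 18.015 g/mol = 0.091379 mol
mol N = 2 × 0.1422 g N₂ ÷ 28.014 g/mol = 0.010152 mol
mass O = 1.047 − (0.48771 + 0.092110 + 0.14220) = 0.32498 g → mol O = 0.32498 ÷ 15.999 = 0.020312 mol
Divide by the smallest (0.010152 mol): C 4.000, H 9.001, N 1.000, O 2.001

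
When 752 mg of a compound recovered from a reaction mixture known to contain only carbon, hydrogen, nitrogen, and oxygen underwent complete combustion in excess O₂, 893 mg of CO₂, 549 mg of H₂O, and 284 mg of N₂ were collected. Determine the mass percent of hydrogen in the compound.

8.2%

mol C = 0.893 g CO₂ ÷ 44.009 g/mol = 0.02029 mol
mol H = 2 × 0.549 g H₂O ÷ 18.015 g/mol = 0.06095 mol
mol N = 2 × 0.284 g N₂ ÷ 28.014 g/mol = 0.02028 mol
mass O = 0.752 − (0.2437 + 0.06144 + 0.2840) = 0.1628 g → mol O = 0.1628 ÷ 15.999 = 0.01018 mol
mass % H = 0.06144 g ÷ 0.752 g × 100%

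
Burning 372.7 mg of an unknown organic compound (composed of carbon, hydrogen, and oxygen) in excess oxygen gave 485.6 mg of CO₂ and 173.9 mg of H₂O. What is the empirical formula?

mol C = 0.4856 g CO₂ ÷ 44.009 g/mol = 0.011034 mol
mol H = 2 × 0.1739 g H₂O ÷ 18.015 g/mol = 0.019306 mol
mass O = 0.3727 − (0.13253 + 0.019461) = 0.22071 g → mol O = 0.22071 ÷ 15.999 = 0.013795 mol
Divide by the smallest (0.011034 mol): C 1.000, H 1.750, O 1.250
Multiplying each by 4 gives whole numbers: C 4.00, H 7.00, O 5.00

C4H7O5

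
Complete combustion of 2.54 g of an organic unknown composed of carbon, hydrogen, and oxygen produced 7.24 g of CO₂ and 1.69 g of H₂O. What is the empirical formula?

mol C = 7.24 g CO₂ ÷ 44.009 g/mol = 0.1645 mol
mol H = 2 × 1.69 g H₂O ÷ 18.015 g/mol = 0.1876 mol
mass O = 2.54 − (1.976 + 0.1891) = 0.3749 g → mol O = 0.3749 ÷ 15.999 = 0.02343 mol
Divide by the smallest (0.02343 mol): C 7.020, H 8.006, O 1.000

C7H8O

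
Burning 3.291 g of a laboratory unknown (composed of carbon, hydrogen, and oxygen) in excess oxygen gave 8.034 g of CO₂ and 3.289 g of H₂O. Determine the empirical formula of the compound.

mol C = 8.034 g CO₂ ÷ 44.009 g/mol = 0.18255 mol
mol H = 2 × 3.289 g H₂O ÷ 18.015 g/mol = 0.36514 mol
mass O = 3.291 − (2.1927 + 0.36806) = 0.73029 g → mol O = 0.73029 ÷ 15.999 = 0.045646 mol
Divide by the smallest (0.045646 mol): C 3.999, H 7.999, O 1.000

C4H8O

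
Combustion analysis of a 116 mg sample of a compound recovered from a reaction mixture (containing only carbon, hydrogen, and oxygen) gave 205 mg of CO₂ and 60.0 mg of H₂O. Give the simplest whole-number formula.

mol C = 0.205 g CO₂ ÷ 44.009 g/mol = 0.004658 mol
mol H = 2 × 0.0600 g H₂O ÷ 18.015 g/mol = 0.006661 mol
mass O = 0.116 − (0.05595 + 0.006714) = 0.05334 g → mol O = 0.05334 ÷ 15.999 = 0.003334 mol
Divide by the smallest (0.003334 mol): C 1.397, H 1.998, O 1.000
Multiplying each by 5 gives whole numbers: C 6.99, H 9.99, O 5.00

C7H10O5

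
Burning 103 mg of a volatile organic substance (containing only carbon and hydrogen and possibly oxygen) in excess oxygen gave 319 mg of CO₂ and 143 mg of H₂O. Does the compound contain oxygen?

no

mol C = 0.319 g CO₂ ÷ 44.009 g/mol = 0.007249 mol
mol H = 2 × 0.143 g H₂O ÷ 18.015 g/mol = 0.01588 mol
C and H together account for 0.1031 g — essentially the entire 0.103 g sample — so the compound contains no oxygen.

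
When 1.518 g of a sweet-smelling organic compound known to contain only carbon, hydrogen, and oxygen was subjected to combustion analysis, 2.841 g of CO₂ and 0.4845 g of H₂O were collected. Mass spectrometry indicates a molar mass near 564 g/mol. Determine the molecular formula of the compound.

C24H20O16

mol C = 2.841 g CO₂ ÷ 44.009 g/mol = 0.064555 mol
mol H = 2 × 0.4845 g H₂O ÷ 18.015 g/mol = 0.053789 mol
mass O = 1.518 − (0.77537 + 0.054219) = 0.68841 g → mol O = 0.68841 ÷ 15.999 = 0.043028 mol
Divide by the smallest (0.043028 mol): C 1.500, H 1.250, O 1.000
Multiplying each by 4 gives whole numbers: C 6.00, H 5.00, O 4.00
Empirical formula: C6H5O4
Empirical-formula mass = 141.10 g/mol; 564 ÷ 141.10 ≈ 4, so the molecular formula is C24H20O16.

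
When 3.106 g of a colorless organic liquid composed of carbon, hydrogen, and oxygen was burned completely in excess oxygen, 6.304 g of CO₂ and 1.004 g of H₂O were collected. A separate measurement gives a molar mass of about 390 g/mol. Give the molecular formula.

C18H14O10

mol C = 6.304 g CO₂ ÷ 44.009 g/mol = 0.14324 mol
mol H = 2 × 1.004 g H₂O ÷ 18.015 g/mol = 0.11146 mol
mass O = 3.106 − (1.7205 + 0.11235) = 1.2731 g → mol O = 1.2731 ÷ 15.999 = 0.079577 mol
Divide by the smallest (0.079577 mol): C 1.800, H 1.401, O 1.000
Multiplying each by 5 gives whole numbers: C 9.00, H 7.00, O 5.00
Empirical formula: C9H7O5
Empirical-formula mass = 195.15 g/mol; 390 ÷ 195.15 ≈ 2, so the molecular formula is C18H14O10.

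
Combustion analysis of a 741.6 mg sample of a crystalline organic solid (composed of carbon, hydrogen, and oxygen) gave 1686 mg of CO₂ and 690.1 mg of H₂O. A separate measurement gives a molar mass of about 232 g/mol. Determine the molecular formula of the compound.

C12H24O4

mol C = 1.686 g CO₂ ÷ 44.009 g/mol = 0.038310 mol
mol H = 2 × 0.6901 g H₂O ÷ 18.015 g/mol = 0.076614 mol
mass O = 0.7416 − (0.46015 + 0.077227) = 0.20423 g → mol O = 0.20423 ÷ 15.999 = 0.012765 mol
Divide by the smallest (0.012765 mol): C 3.001, H 6.002, O 1.000
Empirical formula: C3H6O
Empirical-formula mass = 58.08 g/mol; 232 ÷ 58.08 ≈ 4, so the molecular formula is C12H24O4.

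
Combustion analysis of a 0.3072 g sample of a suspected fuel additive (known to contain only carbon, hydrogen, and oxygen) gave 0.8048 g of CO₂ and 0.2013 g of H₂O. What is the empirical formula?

mol C = 0.8048 g CO₂ ÷ 44.009 g/mol = 0.018287 mol
mol H = 2 × 0.2013 g H₂O ÷ 18.015 g/mol = 0.022348 mol
mass O = 0.3072 − (0.21965 + 0.022527) = 0.065026 g → mol O = 0.065026 ÷ 15.999 = 0.0040644 mol
Divide by the smallest (0.0040644 mol): C 4.499, H 5.499, O 1.000
Multiplying each by 2 gives whole numbers: C 9.00, H 11.00, O 2.00

C9H11O2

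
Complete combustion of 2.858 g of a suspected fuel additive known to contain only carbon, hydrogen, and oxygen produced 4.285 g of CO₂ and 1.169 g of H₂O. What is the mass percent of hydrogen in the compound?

mol C = 4.285 g CO₂ ÷ 44.009 g/mol = 0.097366 mol
mol H = 2 × 1.169 g H₂O ÷ 18.015 g/mol = 0.12978 mol
mass O = 2.858 − (1.1695 + 0.13082) = 1.5577 g → mol O = 1.5577 ÷ 15.999 = 0.097363 mol
mass % H = 0.13082 g ÷ 2.858 g × 100%

4.58%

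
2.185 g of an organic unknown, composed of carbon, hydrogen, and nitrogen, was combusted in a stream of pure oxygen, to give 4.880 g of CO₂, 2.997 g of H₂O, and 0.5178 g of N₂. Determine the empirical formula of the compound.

mol C = 4.880 g CO₂ ÷ 44.009 g/mol = 0.11089 mol
mol H = 2 × 2.997 g H₂O ÷ 18.015 g/mol = 0.33272 mol
mol N = 2 × 0.5178 g N₂ ÷ 28.014 g/mol = 0.036967 mol
Divide by the smallest (0.036967 mol): C 3.000, H 9.000, N 1.000

C3H9N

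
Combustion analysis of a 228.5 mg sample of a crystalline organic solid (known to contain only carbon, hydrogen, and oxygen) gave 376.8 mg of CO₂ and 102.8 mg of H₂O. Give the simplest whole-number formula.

mol C = 0.3768 g CO₂ ÷ 44.009 g/mol = 0.0085619 mol
mol H = 2 × 0.1028 g H₂O ÷ 18.015 g/mol = 0.011413 mol
mass O = 0.2285 − (0.10284 + 0.011504) = 0.11416 g → mol O = 0.11416 ÷ 15.999 = 0.0071354 mol
Divide by the smallest (0.0071354 mol): C 1.200, H 1.599, O 1.000
Multiplying each by 5 gives whole numbers: C 6.00, H 8.00, O 5.00

C6H8O5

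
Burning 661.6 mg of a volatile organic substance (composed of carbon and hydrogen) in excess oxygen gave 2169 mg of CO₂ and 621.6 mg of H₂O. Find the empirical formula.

C5H7

mol C = 2.169 g CO₂ ÷ 44.009 g/mol = 0.049285 mol
mol H = 2 × 0.6216 g H₂O ÷ 18.015 g/mol = 0.069009 mol
Divide by the smallest (0.049285 mol): C 1.000, H 1.400
Multiplying each by 5 gives whole numbers: C 5.00, H 7.00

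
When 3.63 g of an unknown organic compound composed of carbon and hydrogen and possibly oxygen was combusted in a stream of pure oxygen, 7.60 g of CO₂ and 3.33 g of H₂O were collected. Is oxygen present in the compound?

yes

mol C = 7.60 g CO₂ ÷ 44.009 g/mol = 0.1727 mol
mol H = 2 × 3.33 g H₂O ÷ 18.015 g/mol = 0.3697 mol
C and H account for only 2.447 g of the 3.63 g sample; the remaining 1.183 g must be oxygen.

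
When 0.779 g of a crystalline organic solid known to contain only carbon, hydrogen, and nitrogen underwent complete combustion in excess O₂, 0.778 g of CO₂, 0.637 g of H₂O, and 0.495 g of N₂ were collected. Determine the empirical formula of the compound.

CH4N2

mol C = 0.778 g CO₂ ÷ 44.009 g/mol = 0.01768 mol
mol H = 2 × 0.637 g H₂O ÷ 18.015 g/mol = 0.07072 mol
mol N = 2 × 0.495 g N₂ ÷ 28.014 g/mol = 0.03534 mol
Divide by the smallest (0.01768 mol): C 1.000, H 4.000, N 1.999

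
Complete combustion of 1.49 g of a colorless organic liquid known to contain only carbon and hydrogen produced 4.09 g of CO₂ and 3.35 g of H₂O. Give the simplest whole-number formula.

CH4

mol C = 4.09 g CO₂ ÷ 44.009 g/mol = 0.09294 mol
mol H = 2 × 3.35 g H₂O ÷ 18.015 g/mol = 0.3719 mol
Divide by the smallest (0.09294 mol): C 1.000, H 4.002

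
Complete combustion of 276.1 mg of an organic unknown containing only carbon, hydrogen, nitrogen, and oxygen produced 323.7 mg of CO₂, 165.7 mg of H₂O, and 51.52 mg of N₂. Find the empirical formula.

mol C = 0.3237 g CO₂ ÷ 44.009 g/mol = 0.0073553 mol
mol H = 2 × 0.1657 g H₂O ÷ 18.015 g/mol = 0.018396 mol
mol N = 2 × 0.05152 g N₂ ÷ 28.014 g/mol = 0.0036782 mol
mass O = 0.2761 − (0.088345 + 0.018543 + 0.051520) = 0.11769 g → mol O = 0.11769 ÷ 15.999 = 0.0073562 mol
Divide by the smallest (0.0036782 mol): C 2.000, H 5.001, N 1.000, O 2.000

C2H5NO2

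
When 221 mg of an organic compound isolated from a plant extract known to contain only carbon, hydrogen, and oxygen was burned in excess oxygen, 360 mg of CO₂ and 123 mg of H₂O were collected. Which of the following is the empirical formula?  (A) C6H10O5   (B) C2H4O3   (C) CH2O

mol C = 0.360 g CO₂ ÷ 44.009 g/mol = 0.008180 mol
mol H = 2 × 0.123 g H₂O ÷ 18.015 g/mol = 0.01366 mol
mass O = 0.221 − (0.09825 + 0.01376) = 0.1090 g → mol O = 0.1090 ÷ 15.999 = 0.006812 mol
Divide by the smallest (0.006812 mol): C 1.201, H 2.005, O 1.000
Multiplying each by 5 gives whole numbers: C 6.00, H 10.02, O 5.00

(A) C6H10O5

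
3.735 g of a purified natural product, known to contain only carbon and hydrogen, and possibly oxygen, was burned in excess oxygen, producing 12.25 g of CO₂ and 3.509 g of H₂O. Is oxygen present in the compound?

mol C = 12.25 g CO₂ ÷ 44.009 g/mol = 0.27835 mol
mol H = 2 × 3.509 g H₂O ÷ 18.015 g/mol = 0.38956 mol
C and H together account for 3.7360 g — essentially the entire 3.735 g sample — so the compound contains no oxygen.

no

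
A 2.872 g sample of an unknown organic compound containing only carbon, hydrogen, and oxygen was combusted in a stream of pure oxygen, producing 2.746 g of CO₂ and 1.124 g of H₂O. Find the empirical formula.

CH2O2

mol C = 2.746 g CO₂ ÷ 44.009 g/mol = 0.062396 mol
mol H = 2 × 1.124 g H₂O ÷ 18.015 g/mol = 0.12478 mol
mass O = 2.872 − (0.74944 + 0.12578) = 1.9968 g → mol O = 1.9968 ÷ 15.999 = 0.12481 mol
Divide by the smallest (0.062396 mol): C 1.000, H 2.000, O 2.000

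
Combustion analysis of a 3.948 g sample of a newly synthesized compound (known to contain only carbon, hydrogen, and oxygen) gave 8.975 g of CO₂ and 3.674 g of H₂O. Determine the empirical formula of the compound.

C3H6O

mol C = 8.975 g CO₂ ÷ 44.009 g/mol = 0.20394 mol
mol H = 2 × 3.674 g H₂O ÷ 18.015 g/mol = 0.40788 mol
mass O = 3.948 − (2.4495 + 0.41115) = 1.0874 g → mol O = 1.0874 ÷ 15.999 = 0.067966 mol
Divide by the smallest (0.067966 mol): C 3.001, H 6.001, O 1.000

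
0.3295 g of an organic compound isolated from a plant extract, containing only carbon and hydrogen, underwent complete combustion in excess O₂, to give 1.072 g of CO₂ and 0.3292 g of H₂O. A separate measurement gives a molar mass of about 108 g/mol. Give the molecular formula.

C8H12

mol C = 1.072 g CO₂ ÷ 44.009 g/mol = 0.024359 mol
mol H = 2 × 0.3292 g H₂O ÷ 18.015 g/mol = 0.036547 mol
Divide by the smallest (0.024359 mol): C 1.000, H 1.500
Multiplying each by 2 gives whole numbers: C 2.00, H 3.00
Empirical formula: C2H3
Empirical-formula mass = 27.05 g/mol; 108 ÷ 27.05 ≈ 4, so the molecular formula is C8H12.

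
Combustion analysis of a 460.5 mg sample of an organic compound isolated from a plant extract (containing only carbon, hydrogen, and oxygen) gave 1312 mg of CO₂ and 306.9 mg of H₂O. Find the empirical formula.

C7H8O

mol C = 1.312 g CO₂ ÷ 44.009 g/mol = 0.029812 mol
mol H = 2 × 0.3069 g H₂O ÷ 18.015 g/mol = 0.034072 mol
mass O = 0.4605 − (0.35807 + 0.034344) = 0.068083 g → mol O = 0.068083 ÷ 15.999 = 0.0042554 mol
Divide by the smallest (0.0042554 mol): C 7.006, H 8.007, O 1.000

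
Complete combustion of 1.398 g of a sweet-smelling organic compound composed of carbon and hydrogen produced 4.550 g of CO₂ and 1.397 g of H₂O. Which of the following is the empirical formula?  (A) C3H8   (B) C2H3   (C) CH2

(B) C2H3

mol C = 4.550 g CO₂ ÷ 44.009 g/mol = 0.10339 mol
mol H = 2 × 1.397 g H₂O ÷ 18.015 g/mol = 0.15509 mol
Divide by the smallest (0.10339 mol): C 1.000, H 1.500
Multiplying each by 2 gives whole numbers: C 2.00, H 3.00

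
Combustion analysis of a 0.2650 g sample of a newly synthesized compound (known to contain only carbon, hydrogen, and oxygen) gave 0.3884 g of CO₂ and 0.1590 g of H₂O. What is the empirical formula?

CH2O

mol C = 0.3884 g CO₂ ÷ 44.009 g/mol = 0.0088255 mol
mol H = 2 × 0.1590 g H₂O ÷ 18.015 g/mol = 0.017652 mol
mass O = 0.2650 − (0.10600 + 0.017793) = 0.14120 g → mol O = 0.14120 ÷ 15.999 = 0.0088258 mol
Divide by the smallest (0.0088255 mol): C 1.000, H 2.000, O 1.000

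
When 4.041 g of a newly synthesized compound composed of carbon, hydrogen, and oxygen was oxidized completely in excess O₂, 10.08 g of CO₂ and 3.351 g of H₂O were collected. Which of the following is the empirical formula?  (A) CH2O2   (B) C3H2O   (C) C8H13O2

mol C = 10.08 g CO₂ ÷ 44.009 g/mol = 0.22904 mol
mol H = 2 × 3.351 g H₂O ÷ 18.015 g/mol = 0.37202 mol
mass O = 4.041 − (2.7510 + 0.37500) = 0.91495 g → mol O = 0.91495 ÷ 15.999 = 0.057188 mol
Divide by the smallest (0.057188 mol): C 4.005, H 6.505, O 1.000
Multiplying each by 2 gives whole numbers: C 8.01, H 13.01, O 2.00

(C) C8H13O2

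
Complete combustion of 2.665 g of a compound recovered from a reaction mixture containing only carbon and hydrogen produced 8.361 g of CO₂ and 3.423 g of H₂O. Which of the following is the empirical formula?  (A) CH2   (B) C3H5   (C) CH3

(A) CH2

mol C = 8.361 g CO₂ ÷ 44.009 g/mol = 0.18998 mol
mol H = 2 × 3.423 g H₂O ÷ 18.015 g/mol = 0.38002 mol
Divide by the smallest (0.18998 mol): C 1.000, H 2.000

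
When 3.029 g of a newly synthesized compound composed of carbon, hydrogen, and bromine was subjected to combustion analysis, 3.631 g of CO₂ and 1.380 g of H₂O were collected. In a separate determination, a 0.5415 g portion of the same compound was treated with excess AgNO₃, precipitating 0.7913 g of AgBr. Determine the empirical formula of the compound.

mol C = 3.631 g CO₂ ÷ 44.009 g/mol = 0.082506 mol
mol H = 2 × 1.380 g H₂O ÷ 18.015 g/mol = 0.15321 mol
From the AgBr data: mol Br per gram of compound = (0.7913 ÷ 187.772) ÷ 0.5415 = 0.0077824 mol/g, so in the 3.029 g combustion sample mol Br = 0.023573 mol
Divide by the smallest (0.023573 mol): C 3.500, H 6.499, Br 1.000
Multiplying each by 2 gives whole numbers: C 7.00, H 13.00, Br 2.00

C7H13Br2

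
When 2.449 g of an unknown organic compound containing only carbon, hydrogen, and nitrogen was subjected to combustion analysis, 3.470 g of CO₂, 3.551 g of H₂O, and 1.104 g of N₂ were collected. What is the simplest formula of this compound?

CH5N

mol C = 3.470 g CO₂ ÷ 44.009 g/mol = 0.078848 mol
mol H = 2 × 3.551 g H₂O ÷ 18.015 g/mol = 0.39423 mol
mol N = 2 × 1.104 g N₂ ÷ 28.014 g/mol = 0.078818 mol
Divide by the smallest (0.078818 mol): C 1.000, H 5.002, N 1.000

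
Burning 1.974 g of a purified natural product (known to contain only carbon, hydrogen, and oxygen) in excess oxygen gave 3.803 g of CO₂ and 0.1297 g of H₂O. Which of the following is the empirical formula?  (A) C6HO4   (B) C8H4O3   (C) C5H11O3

(A) C6HO4

mol C = 3.803 g CO₂ ÷ 44.009 g/mol = 0.086414 mol
mol H = 2 × 0.1297 g H₂O ÷ 18.015 g/mol = 0.014399 mol
mass O = 1.974 − (1.0379 + 0.014514) = 0.92157 g → mol O = 0.92157 ÷ 15.999 = 0.057601 mol
Divide by the smallest (0.014399 mol): C 6.001, H 1.000, O 4.000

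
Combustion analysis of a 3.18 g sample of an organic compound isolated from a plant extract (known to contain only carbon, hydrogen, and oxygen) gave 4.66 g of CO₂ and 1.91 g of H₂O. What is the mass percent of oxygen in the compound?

53.3%

mol C = 4.66 g CO₂ ÷ 44.009 g/mol = 0.1059 mol
mol H = 2 × 1.91 g H₂O ÷ 18.015 g/mol = 0.2120 mol
mass O = 3.18 − (1.272 + 0.2137) = 1.694 g → mol O = 1.694 ÷ 15.999 = 0.1059 mol
mass % O = 1.694 g ÷ 3.18 g × 100%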